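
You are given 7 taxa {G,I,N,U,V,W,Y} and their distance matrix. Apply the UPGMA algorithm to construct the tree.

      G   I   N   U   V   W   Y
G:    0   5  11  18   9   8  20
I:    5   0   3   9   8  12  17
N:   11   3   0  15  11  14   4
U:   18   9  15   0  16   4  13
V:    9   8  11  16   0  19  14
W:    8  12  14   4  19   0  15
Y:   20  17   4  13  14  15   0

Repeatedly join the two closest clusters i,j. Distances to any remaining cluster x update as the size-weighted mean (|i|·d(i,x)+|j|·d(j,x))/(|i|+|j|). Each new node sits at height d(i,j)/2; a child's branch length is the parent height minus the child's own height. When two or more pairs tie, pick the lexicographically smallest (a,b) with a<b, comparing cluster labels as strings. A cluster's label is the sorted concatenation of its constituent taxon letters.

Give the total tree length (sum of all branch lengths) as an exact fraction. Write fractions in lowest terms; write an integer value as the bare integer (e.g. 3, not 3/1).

iteration 1: select I,N (d=3); attach at lengths (3/2, 3/2); label the merged cluster IN
  updated: d(G,IN)=8, d(IN,U)=12, d(IN,V)=19/2, d(IN,W)=13, d(IN,Y)=21/2
iteration 2: select U,W (d=4); attach at lengths (2, 2); label the merged cluster UW
  updated: d(G,UW)=13, d(IN,UW)=25/2, d(UW,V)=35/2, d(UW,Y)=14
iteration 3: select G,IN (d=8); attach at lengths (4, 5/2); label the merged cluster GIN
  updated: d(GIN,UW)=38/3, d(GIN,V)=28/3, d(GIN,Y)=41/3
iteration 4: select GIN,V (d=28/3); attach at lengths (2/3, 14/3); label the merged cluster GINV
  updated: d(GINV,UW)=111/8, d(GINV,Y)=55/4
iteration 5: select GINV,Y (d=55/4); attach at lengths (53/24, 55/8); label the merged cluster GINVY
  updated: d(GINVY,UW)=139/10
iteration 6: select GINVY,UW (d=139/10); attach at lengths (3/40, 99/20); label the merged cluster GINUVWY
final tree: ((((G:4,(I:3/2,N:3/2):5/2):2/3,V:14/3):53/24,Y:55/8):3/40,(U:2,W:2):99/20)
total length: 3953/120

3953/120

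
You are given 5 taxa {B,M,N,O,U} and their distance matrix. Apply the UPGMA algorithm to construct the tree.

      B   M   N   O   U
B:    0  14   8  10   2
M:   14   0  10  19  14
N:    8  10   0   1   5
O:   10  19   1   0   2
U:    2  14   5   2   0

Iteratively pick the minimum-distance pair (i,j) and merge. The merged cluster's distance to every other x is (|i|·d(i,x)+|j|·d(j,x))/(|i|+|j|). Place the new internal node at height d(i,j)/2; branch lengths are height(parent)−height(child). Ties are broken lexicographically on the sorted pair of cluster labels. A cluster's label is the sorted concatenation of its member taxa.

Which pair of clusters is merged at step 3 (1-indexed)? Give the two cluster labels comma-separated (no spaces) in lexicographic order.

BU,NO

step 1: merge (N,O) at d=1; branch lengths N→1/2, O→1/2; new cluster NO
  updated: d(B,NO)=9, d(M,NO)=29/2, d(NO,U)=7/2
step 2: merge (B,U) at d=2; branch lengths B→1, U→1; new cluster BU
  updated: d(BU,M)=14, d(BU,NO)=25/4
step 3: merge (BU,NO) at d=25/4; branch lengths BU→17/8, NO→21/8; new cluster BNOU
  updated: d(BNOU,M)=57/4
step 4: merge (BNOU,M) at d=57/4; branch lengths BNOU→4, M→57/8; new cluster BMNOU
final tree: (((B:1,U:1):17/8,(N:1/2,O:1/2):21/8):4,M:57/8)
total length: 151/8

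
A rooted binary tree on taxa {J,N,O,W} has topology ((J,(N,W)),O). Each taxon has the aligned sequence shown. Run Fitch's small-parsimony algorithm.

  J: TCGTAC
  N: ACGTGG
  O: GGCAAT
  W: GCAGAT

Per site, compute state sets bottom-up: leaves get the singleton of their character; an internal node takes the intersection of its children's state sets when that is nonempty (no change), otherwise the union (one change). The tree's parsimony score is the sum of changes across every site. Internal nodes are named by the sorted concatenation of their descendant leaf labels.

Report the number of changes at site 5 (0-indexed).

site 0, node NW: N={A} ∪ W={G} → {A,G} (+1)
site 0, node JNW: J={T} ∪ NW={A,G} → {A,G,T} (+1)
site 0, node JNOW: JNW={A,G,T} ∩ O={G} → {G} (+0)
site 1, node NW: N={C} ∩ W={C} → {C} (+0)
site 1, node JNW: J={C} ∩ NW={C} → {C} (+0)
site 1, node JNOW: JNW={C} ∪ O={G} → {C,G} (+1)
site 2, node NW: N={G} ∪ W={A} → {A,G} (+1)
site 2, node JNW: J={G} ∩ NW={A,G} → {G} (+0)
site 2, node JNOW: JNW={G} ∪ O={C} → {C,G} (+1)
site 3, node NW: N={T} ∪ W={G} → {G,T} (+1)
site 3, node JNW: J={T} ∩ NW={G,T} → {T} (+0)
site 3, node JNOW: JNW={T} ∪ O={A} → {A,T} (+1)
site 4, node NW: N={G} ∪ W={A} → {A,G} (+1)
site 4, node JNW: J={A} ∩ NW={A,G} → {A} (+0)
site 4, node JNOW: JNW={A} ∩ O={A} → {A} (+0)
site 5, node NW: N={G} ∪ W={T} → {G,T} (+1)
site 5, node JNW: J={C} ∪ NW={G,T} → {C,G,T} (+1)
site 5, node JNOW: JNW={C,G,T} ∩ O={T} → {T} (+0)
per-site changes: [2, 1, 2, 2, 1, 2]; total = 10

2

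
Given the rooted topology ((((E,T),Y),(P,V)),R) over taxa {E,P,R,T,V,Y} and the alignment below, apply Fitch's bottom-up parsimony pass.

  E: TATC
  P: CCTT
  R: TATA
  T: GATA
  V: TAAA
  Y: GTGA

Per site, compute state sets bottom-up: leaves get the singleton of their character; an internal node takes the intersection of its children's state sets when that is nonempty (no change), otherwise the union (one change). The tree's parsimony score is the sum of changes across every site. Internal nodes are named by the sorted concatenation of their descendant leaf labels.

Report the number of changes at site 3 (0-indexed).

2

site 0, node ET: E={T} ∪ T={G} → {G,T} (+1)
site 0, node ETY: ET={G,T} ∩ Y={G} → {G} (+0)
site 0, node PV: P={C} ∪ V={T} → {C,T} (+1)
site 0, node EPTVY: ETY={G} ∪ PV={C,T} → {C,G,T} (+1)
site 0, node EPRTVY: EPTVY={C,G,T} ∩ R={T} → {T} (+0)
site 1, node ET: E={A} ∩ T={A} → {A} (+0)
site 1, node ETY: ET={A} ∪ Y={T} → {A,T} (+1)
site 1, node PV: P={C} ∪ V={A} → {A,C} (+1)
site 1, node EPTVY: ETY={A,T} ∩ PV={A,C} → {A} (+0)
site 1, node EPRTVY: EPTVY={A} ∩ R={A} → {A} (+0)
site 2, node ET: E={T} ∩ T={T} → {T} (+0)
site 2, node ETY: ET={T} ∪ Y={G} → {G,T} (+1)
site 2, node PV: P={T} ∪ V={A} → {A,T} (+1)
site 2, node EPTVY: ETY={G,T} ∩ PV={A,T} → {T} (+0)
site 2, node EPRTVY: EPTVY={T} ∩ R={T} → {T} (+0)
site 3, node ET: E={C} ∪ T={A} → {A,C} (+1)
site 3, node ETY: ET={A,C} ∩ Y={A} → {A} (+0)
site 3, node PV: P={T} ∪ V={A} → {A,T} (+1)
site 3, node EPTVY: ETY={A} ∩ PV={A,T} → {A} (+0)
site 3, node EPRTVY: EPTVY={A} ∩ R={A} → {A} (+0)
per-site changes: [3, 2, 2, 2]; total = 9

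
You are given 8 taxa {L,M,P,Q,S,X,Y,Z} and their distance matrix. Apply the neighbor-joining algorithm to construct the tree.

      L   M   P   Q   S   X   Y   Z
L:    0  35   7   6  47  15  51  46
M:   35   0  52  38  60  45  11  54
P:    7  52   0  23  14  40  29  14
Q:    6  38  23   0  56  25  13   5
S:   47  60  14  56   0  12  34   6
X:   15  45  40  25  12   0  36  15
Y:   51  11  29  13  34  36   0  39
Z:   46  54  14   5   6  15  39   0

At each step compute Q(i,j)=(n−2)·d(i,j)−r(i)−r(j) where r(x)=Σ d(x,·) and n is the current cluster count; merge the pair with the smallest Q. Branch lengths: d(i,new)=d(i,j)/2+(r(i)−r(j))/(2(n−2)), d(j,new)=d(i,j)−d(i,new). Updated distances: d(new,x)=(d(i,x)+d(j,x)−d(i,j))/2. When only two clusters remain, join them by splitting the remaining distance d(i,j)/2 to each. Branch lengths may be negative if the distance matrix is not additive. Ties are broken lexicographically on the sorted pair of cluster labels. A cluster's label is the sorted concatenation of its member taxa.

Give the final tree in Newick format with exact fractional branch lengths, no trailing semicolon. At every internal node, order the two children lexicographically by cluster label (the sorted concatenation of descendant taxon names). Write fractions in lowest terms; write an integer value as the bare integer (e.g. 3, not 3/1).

((((L:41/24,P:127/24):229/32,((S:159/20,Z:-39/20):189/32,X:147/32):367/32):151/32,(M:37/3,Y:-4/3):577/32):63/64,Q:63/64)

iteration 1: select M,Y (d=11, Q=-442); attach at lengths (37/3, -4/3); label the merged cluster MY
  updated: d(L,MY)=75/2, d(MY,P)=35, d(MY,Q)=20, d(MY,S)=83/2, d(MY,X)=35, d(MY,Z)=41
iteration 2: select S,Z (d=6, Q=-547/2); attach at lengths (159/20, -39/20); label the merged cluster SZ
  updated: d(L,SZ)=87/2, d(MY,SZ)=153/4, d(P,SZ)=11, d(Q,SZ)=55/2, d(SZ,X)=21/2
iteration 3: select SZ,X (d=21/2, Q=-857/4); attach at lengths (189/32, 147/32); label the merged cluster SXZ
  updated: d(L,SXZ)=24, d(MY,SXZ)=251/8, d(P,SXZ)=81/4, d(Q,SXZ)=21
iteration 4: select L,P (d=7, Q=-555/4); attach at lengths (41/24, 127/24); label the merged cluster LP
  updated: d(LP,MY)=131/4, d(LP,Q)=11, d(LP,SXZ)=149/8
iteration 5: select LP,SXZ (d=149/8, Q=-769/8); attach at lengths (229/32, 367/32); label the merged cluster LPSXZ
  updated: d(LPSXZ,MY)=91/4, d(LPSXZ,Q)=107/16
iteration 6: select LPSXZ,MY (d=91/4, Q=-791/16); attach at lengths (151/32, 577/32); label the merged cluster LMPSXYZ
  updated: d(LMPSXYZ,Q)=63/32
iteration 7: select LMPSXYZ,Q (d=63/32); attach at lengths (63/64, 63/64); label the merged cluster LMPQSXYZ
final tree: ((((L:41/24,P:127/24):229/32,((S:159/20,Z:-39/20):189/32,X:147/32):367/32):151/32,(M:37/3,Y:-4/3):577/32):63/64,Q:63/64)
total length: 2491/32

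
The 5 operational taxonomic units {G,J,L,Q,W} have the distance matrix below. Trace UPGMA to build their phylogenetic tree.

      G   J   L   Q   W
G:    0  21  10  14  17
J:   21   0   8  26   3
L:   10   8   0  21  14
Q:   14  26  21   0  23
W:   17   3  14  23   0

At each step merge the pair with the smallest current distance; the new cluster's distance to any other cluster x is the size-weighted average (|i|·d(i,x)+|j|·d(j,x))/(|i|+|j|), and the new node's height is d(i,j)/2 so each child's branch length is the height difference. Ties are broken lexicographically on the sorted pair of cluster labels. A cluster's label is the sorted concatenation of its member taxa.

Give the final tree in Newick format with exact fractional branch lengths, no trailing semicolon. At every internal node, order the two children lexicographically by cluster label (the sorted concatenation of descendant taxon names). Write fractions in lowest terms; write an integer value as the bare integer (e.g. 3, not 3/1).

(((G:5,L:5):5/2,(J:3/2,W:3/2):6):3,Q:21/2)

step 1: merge (J,W) at d=3; branch lengths J→3/2, W→3/2; new cluster JW
  updated: d(G,JW)=19, d(JW,L)=11, d(JW,Q)=49/2
step 2: merge (G,L) at d=10; branch lengths G→5, L→5; new cluster GL
  updated: d(GL,JW)=15, d(GL,Q)=35/2
step 3: merge (GL,JW) at d=15; branch lengths GL→5/2, JW→6; new cluster GJLW
  updated: d(GJLW,Q)=21
step 4: merge (GJLW,Q) at d=21; branch lengths GJLW→3, Q→21/2; new cluster GJLQW
final tree: (((G:5,L:5):5/2,(J:3/2,W:3/2):6):3,Q:21/2)
total length: 35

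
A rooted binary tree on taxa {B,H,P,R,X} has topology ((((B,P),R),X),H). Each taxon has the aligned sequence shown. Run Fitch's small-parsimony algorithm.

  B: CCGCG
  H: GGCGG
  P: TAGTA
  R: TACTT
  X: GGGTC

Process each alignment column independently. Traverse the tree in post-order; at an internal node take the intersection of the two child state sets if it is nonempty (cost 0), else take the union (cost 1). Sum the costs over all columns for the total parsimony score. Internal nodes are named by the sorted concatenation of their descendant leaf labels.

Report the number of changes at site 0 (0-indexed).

2

BP@0: {C} ∪ {T} = {C,T} (union, +1)
BPR@0: {C,T} ∩ {T} = {T} (intersection, +0)
BPRX@0: {T} ∪ {G} = {G,T} (union, +1)
BHPRX@0: {G,T} ∩ {G} = {G} (intersection, +0)
BP@1: {C} ∪ {A} = {A,C} (union, +1)
BPR@1: {A,C} ∩ {A} = {A} (intersection, +0)
BPRX@1: {A} ∪ {G} = {A,G} (union, +1)
BHPRX@1: {A,G} ∩ {G} = {G} (intersection, +0)
BP@2: {G} ∩ {G} = {G} (intersection, +0)
BPR@2: {G} ∪ {C} = {C,G} (union, +1)
BPRX@2: {C,G} ∩ {G} = {G} (intersection, +0)
BHPRX@2: {G} ∪ {C} = {C,G} (union, +1)
BP@3: {C} ∪ {T} = {C,T} (union, +1)
BPR@3: {C,T} ∩ {T} = {T} (intersection, +0)
BPRX@3: {T} ∩ {T} = {T} (intersection, +0)
BHPRX@3: {T} ∪ {G} = {G,T} (union, +1)
BP@4: {G} ∪ {A} = {A,G} (union, +1)
BPR@4: {A,G} ∪ {T} = {A,G,T} (union, +1)
BPRX@4: {A,G,T} ∪ {C} = {A,C,G,T} (union, +1)
BHPRX@4: {A,C,G,T} ∩ {G} = {G} (intersection, +0)
per-site changes: [2, 2, 2, 2, 3]; total = 11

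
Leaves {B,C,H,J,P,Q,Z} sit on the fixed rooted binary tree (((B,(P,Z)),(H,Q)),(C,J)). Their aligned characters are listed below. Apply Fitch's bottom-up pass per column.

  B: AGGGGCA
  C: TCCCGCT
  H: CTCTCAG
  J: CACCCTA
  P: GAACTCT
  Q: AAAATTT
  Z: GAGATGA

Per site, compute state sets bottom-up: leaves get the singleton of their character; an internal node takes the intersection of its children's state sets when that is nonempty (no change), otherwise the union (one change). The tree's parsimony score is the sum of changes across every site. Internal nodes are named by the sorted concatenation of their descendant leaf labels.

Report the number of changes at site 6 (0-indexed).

4

[col 0] PZ: children P:{G}, Z:{G} ∩→ {G}; cost 0
[col 0] BPZ: children B:{A}, PZ:{G} ∪→ {A,G}; cost 1
[col 0] HQ: children H:{C}, Q:{A} ∪→ {A,C}; cost 1
[col 0] BHPQZ: children BPZ:{A,G}, HQ:{A,C} ∩→ {A}; cost 0
[col 0] CJ: children C:{T}, J:{C} ∪→ {C,T}; cost 1
[col 0] BCHJPQZ: children BHPQZ:{A}, CJ:{C,T} ∪→ {A,C,T}; cost 1
[col 1] PZ: children P:{A}, Z:{A} ∩→ {A}; cost 0
[col 1] BPZ: children B:{G}, PZ:{A} ∪→ {A,G}; cost 1
[col 1] HQ: children H:{T}, Q:{A} ∪→ {A,T}; cost 1
[col 1] BHPQZ: children BPZ:{A,G}, HQ:{A,T} ∩→ {A}; cost 0
[col 1] CJ: children C:{C}, J:{A} ∪→ {A,C}; cost 1
[col 1] BCHJPQZ: children BHPQZ:{A}, CJ:{A,C} ∩→ {A}; cost 0
[col 2] PZ: children P:{A}, Z:{G} ∪→ {A,G}; cost 1
[col 2] BPZ: children B:{G}, PZ:{A,G} ∩→ {G}; cost 0
[col 2] HQ: children H:{C}, Q:{A} ∪→ {A,C}; cost 1
[col 2] BHPQZ: children BPZ:{G}, HQ:{A,C} ∪→ {A,C,G}; cost 1
[col 2] CJ: children C:{C}, J:{C} ∩→ {C}; cost 0
[col 2] BCHJPQZ: children BHPQZ:{A,C,G}, CJ:{C} ∩→ {C}; cost 0
[col 3] PZ: children P:{C}, Z:{A} ∪→ {A,C}; cost 1
[col 3] BPZ: children B:{G}, PZ:{A,C} ∪→ {A,C,G}; cost 1
[col 3] HQ: children H:{T}, Q:{A} ∪→ {A,T}; cost 1
[col 3] BHPQZ: children BPZ:{A,C,G}, HQ:{A,T} ∩→ {A}; cost 0
[col 3] CJ: children C:{C}, J:{C} ∩→ {C}; cost 0
[col 3] BCHJPQZ: children BHPQZ:{A}, CJ:{C} ∪→ {A,C}; cost 1
[col 4] PZ: children P:{T}, Z:{T} ∩→ {T}; cost 0
[col 4] BPZ: children B:{G}, PZ:{T} ∪→ {G,T}; cost 1
[col 4] HQ: children H:{C}, Q:{T} ∪→ {C,T}; cost 1
[col 4] BHPQZ: children BPZ:{G,T}, HQ:{C,T} ∩→ {T}; cost 0
[col 4] CJ: children C:{G}, J:{C} ∪→ {C,G}; cost 1
[col 4] BCHJPQZ: children BHPQZ:{T}, CJ:{C,G} ∪→ {C,G,T}; cost 1
[col 5] PZ: children P:{C}, Z:{G} ∪→ {C,G}; cost 1
[col 5] BPZ: children B:{C}, PZ:{C,G} ∩→ {C}; cost 0
[col 5] HQ: children H:{A}, Q:{T} ∪→ {A,T}; cost 1
[col 5] BHPQZ: children BPZ:{C}, HQ:{A,T} ∪→ {A,C,T}; cost 1
[col 5] CJ: children C:{C}, J:{T} ∪→ {C,T}; cost 1
[col 5] BCHJPQZ: children BHPQZ:{A,C,T}, CJ:{C,T} ∩→ {C,T}; cost 0
[col 6] PZ: children P:{T}, Z:{A} ∪→ {A,T}; cost 1
[col 6] BPZ: children B:{A}, PZ:{A,T} ∩→ {A}; cost 0
[col 6] HQ: children H:{G}, Q:{T} ∪→ {G,T}; cost 1
[col 6] BHPQZ: children BPZ:{A}, HQ:{G,T} ∪→ {A,G,T}; cost 1
[col 6] CJ: children C:{T}, J:{A} ∪→ {A,T}; cost 1
[col 6] BCHJPQZ: children BHPQZ:{A,G,T}, CJ:{A,T} ∩→ {A,T}; cost 0
per-site changes: [4, 3, 3, 4, 4, 4, 4]; total = 26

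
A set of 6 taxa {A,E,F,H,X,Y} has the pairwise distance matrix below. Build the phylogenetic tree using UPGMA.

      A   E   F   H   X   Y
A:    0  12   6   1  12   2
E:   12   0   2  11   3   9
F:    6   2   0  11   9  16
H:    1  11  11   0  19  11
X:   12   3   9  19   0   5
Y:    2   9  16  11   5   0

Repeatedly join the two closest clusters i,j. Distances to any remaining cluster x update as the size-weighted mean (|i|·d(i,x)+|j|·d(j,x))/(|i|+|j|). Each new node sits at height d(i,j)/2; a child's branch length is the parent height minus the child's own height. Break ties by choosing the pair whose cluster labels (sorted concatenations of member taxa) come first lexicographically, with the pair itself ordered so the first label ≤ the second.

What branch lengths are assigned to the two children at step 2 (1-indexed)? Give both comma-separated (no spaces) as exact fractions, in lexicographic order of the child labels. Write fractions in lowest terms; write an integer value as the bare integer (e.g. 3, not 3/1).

1,1

iteration 1: select A,H (d=1); attach at lengths (1/2, 1/2); label the merged cluster AH
  updated: d(AH,E)=23/2, d(AH,F)=17/2, d(AH,X)=31/2, d(AH,Y)=13/2
iteration 2: select E,F (d=2); attach at lengths (1, 1); label the merged cluster EF
  updated: d(AH,EF)=10, d(EF,X)=6, d(EF,Y)=25/2
iteration 3: select X,Y (d=5); attach at lengths (5/2, 5/2); label the merged cluster XY
  updated: d(AH,XY)=11, d(EF,XY)=37/4
iteration 4: select EF,XY (d=37/4); attach at lengths (29/8, 17/8); label the merged cluster EFXY
  updated: d(AH,EFXY)=21/2
iteration 5: select AH,EFXY (d=21/2); attach at lengths (19/4, 5/8); label the merged cluster AEFHXY
final tree: ((A:1/2,H:1/2):19/4,((E:1,F:1):29/8,(X:5/2,Y:5/2):17/8):5/8)
total length: 153/8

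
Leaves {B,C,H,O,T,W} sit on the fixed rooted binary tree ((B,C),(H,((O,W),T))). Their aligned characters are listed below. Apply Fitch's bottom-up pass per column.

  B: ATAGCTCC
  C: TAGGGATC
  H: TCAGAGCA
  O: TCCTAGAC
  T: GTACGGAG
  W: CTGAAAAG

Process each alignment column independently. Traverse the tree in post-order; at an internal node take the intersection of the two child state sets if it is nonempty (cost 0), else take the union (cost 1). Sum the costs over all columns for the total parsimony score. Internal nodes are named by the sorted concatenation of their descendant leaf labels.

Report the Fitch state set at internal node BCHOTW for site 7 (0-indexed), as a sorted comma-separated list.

BC@0: {A} ∪ {T} = {A,T} (union, +1)
OW@0: {T} ∪ {C} = {C,T} (union, +1)
OTW@0: {C,T} ∪ {G} = {C,G,T} (union, +1)
HOTW@0: {T} ∩ {C,G,T} = {T} (intersection, +0)
BCHOTW@0: {A,T} ∩ {T} = {T} (intersection, +0)
BC@1: {T} ∪ {A} = {A,T} (union, +1)
OW@1: {C} ∪ {T} = {C,T} (union, +1)
OTW@1: {C,T} ∩ {T} = {T} (intersection, +0)
HOTW@1: {C} ∪ {T} = {C,T} (union, +1)
BCHOTW@1: {A,T} ∩ {C,T} = {T} (intersection, +0)
BC@2: {A} ∪ {G} = {A,G} (union, +1)
OW@2: {C} ∪ {G} = {C,G} (union, +1)
OTW@2: {C,G} ∪ {A} = {A,C,G} (union, +1)
HOTW@2: {A} ∩ {A,C,G} = {A} (intersection, +0)
BCHOTW@2: {A,G} ∩ {A} = {A} (intersection, +0)
BC@3: {G} ∩ {G} = {G} (intersection, +0)
OW@3: {T} ∪ {A} = {A,T} (union, +1)
OTW@3: {A,T} ∪ {C} = {A,C,T} (union, +1)
HOTW@3: {G} ∪ {A,C,T} = {A,C,G,T} (union, +1)
BCHOTW@3: {G} ∩ {A,C,G,T} = {G} (intersection, +0)
BC@4: {C} ∪ {G} = {C,G} (union, +1)
OW@4: {A} ∩ {A} = {A} (intersection, +0)
OTW@4: {A} ∪ {G} = {A,G} (union, +1)
HOTW@4: {A} ∩ {A,G} = {A} (intersection, +0)
BCHOTW@4: {C,G} ∪ {A} = {A,C,G} (union, +1)
BC@5: {T} ∪ {A} = {A,T} (union, +1)
OW@5: {G} ∪ {A} = {A,G} (union, +1)
OTW@5: {A,G} ∩ {G} = {G} (intersection, +0)
HOTW@5: {G} ∩ {G} = {G} (intersection, +0)
BCHOTW@5: {A,T} ∪ {G} = {A,G,T} (union, +1)
BC@6: {C} ∪ {T} = {C,T} (union, +1)
OW@6: {A} ∩ {A} = {A} (intersection, +0)
OTW@6: {A} ∩ {A} = {A} (intersection, +0)
HOTW@6: {C} ∪ {A} = {A,C} (union, +1)
BCHOTW@6: {C,T} ∩ {A,C} = {C} (intersection, +0)
BC@7: {C} ∩ {C} = {C} (intersection, +0)
OW@7: {C} ∪ {G} = {C,G} (union, +1)
OTW@7: {C,G} ∩ {G} = {G} (intersection, +0)
HOTW@7: {A} ∪ {G} = {A,G} (union, +1)
BCHOTW@7: {C} ∪ {A,G} = {A,C,G} (union, +1)
per-site changes: [3, 3, 3, 3, 3, 3, 2, 3]; total = 23

A,C,G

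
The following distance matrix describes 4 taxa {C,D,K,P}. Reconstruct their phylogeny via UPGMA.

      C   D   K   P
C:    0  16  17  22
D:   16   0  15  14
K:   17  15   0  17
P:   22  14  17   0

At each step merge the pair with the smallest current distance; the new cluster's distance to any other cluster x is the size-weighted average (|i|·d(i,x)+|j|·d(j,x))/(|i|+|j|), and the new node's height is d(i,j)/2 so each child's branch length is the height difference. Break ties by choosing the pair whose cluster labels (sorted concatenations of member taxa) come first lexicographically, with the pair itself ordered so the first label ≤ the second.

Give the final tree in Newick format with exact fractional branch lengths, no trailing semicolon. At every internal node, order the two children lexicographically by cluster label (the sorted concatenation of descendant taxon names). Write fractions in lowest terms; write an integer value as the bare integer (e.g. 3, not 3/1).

step 1: merge (D,P) at d=14; branch lengths D→7, P→7; new cluster DP
  updated: d(C,DP)=19, d(DP,K)=16
step 2: merge (DP,K) at d=16; branch lengths DP→1, K→8; new cluster DKP
  updated: d(C,DKP)=55/3
step 3: merge (C,DKP) at d=55/3; branch lengths C→55/6, DKP→7/6; new cluster CDKP
final tree: (C:55/6,((D:7,P:7):1,K:8):7/6)
total length: 100/3

(C:55/6,((D:7,P:7):1,K:8):7/6)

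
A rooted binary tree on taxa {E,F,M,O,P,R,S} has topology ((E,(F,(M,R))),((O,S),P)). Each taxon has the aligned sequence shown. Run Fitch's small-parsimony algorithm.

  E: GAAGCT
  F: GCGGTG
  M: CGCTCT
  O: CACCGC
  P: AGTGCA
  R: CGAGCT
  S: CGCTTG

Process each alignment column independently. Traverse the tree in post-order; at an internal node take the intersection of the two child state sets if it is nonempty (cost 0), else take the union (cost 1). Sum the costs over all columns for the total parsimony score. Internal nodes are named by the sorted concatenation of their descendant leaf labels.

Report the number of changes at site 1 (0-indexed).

3

site 0, node MR: M={C} ∩ R={C} → {C} (+0)
site 0, node FMR: F={G} ∪ MR={C} → {C,G} (+1)
site 0, node EFMR: E={G} ∩ FMR={C,G} → {G} (+0)
site 0, node OS: O={C} ∩ S={C} → {C} (+0)
site 0, node OPS: OS={C} ∪ P={A} → {A,C} (+1)
site 0, node EFMOPRS: EFMR={G} ∪ OPS={A,C} → {A,C,G} (+1)
site 1, node MR: M={G} ∩ R={G} → {G} (+0)
site 1, node FMR: F={C} ∪ MR={G} → {C,G} (+1)
site 1, node EFMR: E={A} ∪ FMR={C,G} → {A,C,G} (+1)
site 1, node OS: O={A} ∪ S={G} → {A,G} (+1)
site 1, node OPS: OS={A,G} ∩ P={G} → {G} (+0)
site 1, node EFMOPRS: EFMR={A,C,G} ∩ OPS={G} → {G} (+0)
site 2, node MR: M={C} ∪ R={A} → {A,C} (+1)
site 2, node FMR: F={G} ∪ MR={A,C} → {A,C,G} (+1)
site 2, node EFMR: E={A} ∩ FMR={A,C,G} → {A} (+0)
site 2, node OS: O={C} ∩ S={C} → {C} (+0)
site 2, node OPS: OS={C} ∪ P={T} → {C,T} (+1)
site 2, node EFMOPRS: EFMR={A} ∪ OPS={C,T} → {A,C,T} (+1)
site 3, node MR: M={T} ∪ R={G} → {G,T} (+1)
site 3, node FMR: F={G} ∩ MR={G,T} → {G} (+0)
site 3, node EFMR: E={G} ∩ FMR={G} → {G} (+0)
site 3, node OS: O={C} ∪ S={T} → {C,T} (+1)
site 3, node OPS: OS={C,T} ∪ P={G} → {C,G,T} (+1)
site 3, node EFMOPRS: EFMR={G} ∩ OPS={C,G,T} → {G} (+0)
site 4, node MR: M={C} ∩ R={C} → {C} (+0)
site 4, node FMR: F={T} ∪ MR={C} → {C,T} (+1)
site 4, node EFMR: E={C} ∩ FMR={C,T} → {C} (+0)
site 4, node OS: O={G} ∪ S={T} → {G,T} (+1)
site 4, node OPS: OS={G,T} ∪ P={C} → {C,G,T} (+1)
site 4, node EFMOPRS: EFMR={C} ∩ OPS={C,G,T} → {C} (+0)
site 5, node MR: M={T} ∩ R={T} → {T} (+0)
site 5, node FMR: F={G} ∪ MR={T} → {G,T} (+1)
site 5, node EFMR: E={T} ∩ FMR={G,T} → {T} (+0)
site 5, node OS: O={C} ∪ S={G} → {C,G} (+1)
site 5, node OPS: OS={C,G} ∪ P={A} → {A,C,G} (+1)
site 5, node EFMOPRS: EFMR={T} ∪ OPS={A,C,G} → {A,C,G,T} (+1)
per-site changes: [3, 3, 4, 3, 3, 4]; total = 20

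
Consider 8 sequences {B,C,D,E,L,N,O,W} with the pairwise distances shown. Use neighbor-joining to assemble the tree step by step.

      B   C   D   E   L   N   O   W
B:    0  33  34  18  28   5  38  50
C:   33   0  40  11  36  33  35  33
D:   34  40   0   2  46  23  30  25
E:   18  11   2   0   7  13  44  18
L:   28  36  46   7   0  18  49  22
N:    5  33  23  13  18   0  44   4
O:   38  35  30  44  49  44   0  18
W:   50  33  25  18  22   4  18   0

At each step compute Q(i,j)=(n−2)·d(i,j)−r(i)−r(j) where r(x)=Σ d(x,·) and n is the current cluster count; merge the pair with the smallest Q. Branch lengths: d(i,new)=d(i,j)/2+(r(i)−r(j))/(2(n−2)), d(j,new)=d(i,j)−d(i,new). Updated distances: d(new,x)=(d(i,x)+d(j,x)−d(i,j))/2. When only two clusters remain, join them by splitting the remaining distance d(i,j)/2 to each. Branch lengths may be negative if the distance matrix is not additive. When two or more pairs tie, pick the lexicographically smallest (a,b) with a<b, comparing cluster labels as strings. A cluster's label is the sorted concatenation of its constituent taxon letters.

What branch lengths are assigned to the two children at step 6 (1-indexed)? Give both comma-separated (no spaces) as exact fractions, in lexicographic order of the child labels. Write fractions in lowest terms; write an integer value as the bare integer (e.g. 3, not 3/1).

15/8,16

step 1: merge (O,W) at d=18, Q=-320; branch lengths O→49/3, W→5/3; new cluster OW
  updated: d(B,OW)=35, d(C,OW)=25, d(D,OW)=37/2, d(E,OW)=22, d(L,OW)=53/2, d(N,OW)=15
step 2: merge (B,N) at d=5, Q=-235; branch lengths B→71/10, N→-21/10; new cluster BN
  updated: d(BN,C)=61/2, d(BN,D)=26, d(BN,E)=13, d(BN,L)=41/2, d(BN,OW)=45/2
step 3: merge (D,E) at d=2, Q=-359/2; branch lengths D→171/16, E→-139/16; new cluster DE
  updated: d(BN,DE)=37/2, d(C,DE)=49/2, d(DE,L)=51/2, d(DE,OW)=77/4
step 4: merge (BN,L) at d=41/2, Q=-139; branch lengths BN→15/2, L→13; new cluster BLN
  updated: d(BLN,C)=23, d(BLN,DE)=47/4, d(BLN,OW)=57/4
step 5: merge (BLN,DE) at d=47/4, Q=-81; branch lengths BLN→17/4, DE→15/2; new cluster BDELN
  updated: d(BDELN,C)=143/8, d(BDELN,OW)=87/8
step 6: merge (BDELN,C) at d=143/8, Q=-215/4; branch lengths BDELN→15/8, C→16; new cluster BCDELN
  updated: d(BCDELN,OW)=9
step 7: merge (BCDELN,OW) at d=9; branch lengths BCDELN→9/2, OW→9/2; new cluster BCDELNOW
final tree: (((((B:71/10,N:-21/10):15/2,L:13):17/4,(D:171/16,E:-139/16):15/2):15/8,C:16):9/2,(O:49/3,W:5/3):9/2)
total length: 673/8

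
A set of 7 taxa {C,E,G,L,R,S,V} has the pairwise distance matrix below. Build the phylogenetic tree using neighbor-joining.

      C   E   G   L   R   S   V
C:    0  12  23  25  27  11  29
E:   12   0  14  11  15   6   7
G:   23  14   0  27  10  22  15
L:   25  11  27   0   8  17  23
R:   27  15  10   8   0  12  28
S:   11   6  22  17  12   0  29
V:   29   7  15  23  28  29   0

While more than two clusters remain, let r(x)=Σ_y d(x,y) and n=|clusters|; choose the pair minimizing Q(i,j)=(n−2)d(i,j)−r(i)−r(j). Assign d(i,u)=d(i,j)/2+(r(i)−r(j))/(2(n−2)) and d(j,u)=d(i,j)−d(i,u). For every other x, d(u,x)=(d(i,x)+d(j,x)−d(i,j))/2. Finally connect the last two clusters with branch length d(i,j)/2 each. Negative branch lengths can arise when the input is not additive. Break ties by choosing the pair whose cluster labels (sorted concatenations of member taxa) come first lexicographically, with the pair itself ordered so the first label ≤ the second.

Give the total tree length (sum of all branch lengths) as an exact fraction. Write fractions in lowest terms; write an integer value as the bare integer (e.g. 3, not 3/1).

797/16

iteration 1: select L,R (d=8, Q=-171); attach at lengths (51/10, 29/10); label the merged cluster LR
  updated: d(C,LR)=22, d(E,LR)=9, d(G,LR)=29/2, d(LR,S)=21/2, d(LR,V)=43/2
iteration 2: select C,S (d=11, Q=-263/2); attach at lengths (125/16, 51/16); label the merged cluster CS
  updated: d(CS,E)=7/2, d(CS,G)=17, d(CS,LR)=43/4, d(CS,V)=47/2
iteration 3: select G,V (d=15, Q=-165/2); attach at lengths (77/12, 103/12); label the merged cluster GV
  updated: d(CS,GV)=51/4, d(E,GV)=3, d(GV,LR)=21/2
iteration 4: select CS,LR (d=43/4, Q=-143/4); attach at lengths (73/16, 99/16); label the merged cluster CLRS
  updated: d(CLRS,E)=7/8, d(CLRS,GV)=25/4
iteration 5: select CLRS,E (d=7/8, Q=-81/8); attach at lengths (33/16, -19/16); label the merged cluster CELRS
  updated: d(CELRS,GV)=67/16
iteration 6: select CELRS,GV (d=67/16); attach at lengths (67/32, 67/32); label the merged cluster CEGLRSV
final tree: ((((C:125/16,S:51/16):73/16,(L:51/10,R:29/10):99/16):33/16,E:-19/16):67/32,(G:77/12,V:103/12):67/32)
total length: 797/16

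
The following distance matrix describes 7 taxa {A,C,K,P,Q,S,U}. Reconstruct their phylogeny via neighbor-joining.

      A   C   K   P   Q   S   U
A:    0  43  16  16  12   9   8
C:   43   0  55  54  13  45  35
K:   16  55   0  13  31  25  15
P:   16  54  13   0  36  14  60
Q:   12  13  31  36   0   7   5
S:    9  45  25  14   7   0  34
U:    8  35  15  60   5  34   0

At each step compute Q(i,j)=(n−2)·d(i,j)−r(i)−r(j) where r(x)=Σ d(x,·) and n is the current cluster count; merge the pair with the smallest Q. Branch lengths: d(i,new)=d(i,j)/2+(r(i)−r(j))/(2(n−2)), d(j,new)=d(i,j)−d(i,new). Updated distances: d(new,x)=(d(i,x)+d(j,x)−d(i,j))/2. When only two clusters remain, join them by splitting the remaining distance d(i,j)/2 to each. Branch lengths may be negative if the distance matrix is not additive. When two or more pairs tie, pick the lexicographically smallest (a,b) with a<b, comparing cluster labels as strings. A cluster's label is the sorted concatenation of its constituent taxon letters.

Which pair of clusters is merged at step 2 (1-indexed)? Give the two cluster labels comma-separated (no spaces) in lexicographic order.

CQ,U

iteration 1: select C,Q (d=13, Q=-284); attach at lengths (103/5, -38/5); label the merged cluster CQ
  updated: d(A,CQ)=21, d(CQ,K)=73/2, d(CQ,P)=77/2, d(CQ,S)=39/2, d(CQ,U)=27/2
iteration 2: select CQ,U (d=27/2, Q=-411/2); attach at lengths (105/16, 111/16); label the merged cluster CQU
  updated: d(A,CQU)=31/4, d(CQU,K)=19, d(CQU,P)=85/2, d(CQU,S)=20
iteration 3: select K,P (d=13, Q=-239/2); attach at lengths (53/12, 103/12); label the merged cluster KP
  updated: d(A,KP)=19/2, d(CQU,KP)=97/4, d(KP,S)=13
iteration 4: select A,CQU (d=31/4, Q=-251/4); attach at lengths (-41/16, 165/16); label the merged cluster ACQU
  updated: d(ACQU,KP)=13, d(ACQU,S)=85/8
iteration 5: select ACQU,KP (d=13, Q=-293/8); attach at lengths (85/16, 123/16); label the merged cluster ACKPQU
  updated: d(ACKPQU,S)=85/16
iteration 6: select ACKPQU,S (d=85/16); attach at lengths (85/32, 85/32); label the merged cluster ACKPQSU
final tree: (((A:-41/16,((C:103/5,Q:-38/5):105/16,U:111/16):165/16):85/16,(K:53/12,P:103/12):123/16):85/32,S:85/32)
total length: 1049/16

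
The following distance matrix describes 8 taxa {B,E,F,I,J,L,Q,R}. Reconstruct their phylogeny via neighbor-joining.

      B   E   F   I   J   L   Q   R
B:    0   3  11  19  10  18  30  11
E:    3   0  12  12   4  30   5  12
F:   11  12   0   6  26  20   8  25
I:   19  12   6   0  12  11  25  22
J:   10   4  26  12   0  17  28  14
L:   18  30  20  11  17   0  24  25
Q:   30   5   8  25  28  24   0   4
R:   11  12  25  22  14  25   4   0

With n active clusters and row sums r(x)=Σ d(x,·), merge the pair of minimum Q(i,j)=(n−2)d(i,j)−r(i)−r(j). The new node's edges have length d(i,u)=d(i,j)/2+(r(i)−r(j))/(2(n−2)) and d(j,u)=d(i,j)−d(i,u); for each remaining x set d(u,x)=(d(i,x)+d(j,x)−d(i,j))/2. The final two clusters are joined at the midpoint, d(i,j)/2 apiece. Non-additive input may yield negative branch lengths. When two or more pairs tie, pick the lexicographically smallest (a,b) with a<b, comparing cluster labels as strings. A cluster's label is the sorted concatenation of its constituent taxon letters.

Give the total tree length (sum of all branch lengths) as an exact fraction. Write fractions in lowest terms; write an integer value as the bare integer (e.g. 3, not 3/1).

1487/32

1. join Q+R (d=4, Q=-213) ⇒ QR; edges |Q|=35/12, |R|=13/12
  updated: d(B,QR)=37/2, d(E,QR)=13/2, d(F,QR)=29/2, d(I,QR)=43/2, d(J,QR)=19, d(L,QR)=45/2
2. join I+L (d=11, Q=-145) ⇒ IL; edges |I|=9/5, |L|=46/5
  updated: d(B,IL)=13, d(E,IL)=31/2, d(F,IL)=15/2, d(IL,J)=9, d(IL,QR)=33/2
3. join F+IL (d=15/2, Q=-205/2) ⇒ FIL; edges |F|=79/16, |IL|=41/16
  updated: d(B,FIL)=33/4, d(E,FIL)=10, d(FIL,J)=55/4, d(FIL,QR)=47/4
4. join FIL+QR (d=47/4, Q=-257/4) ⇒ FILQR; edges |FIL|=31/8, |QR|=63/8
  updated: d(B,FILQR)=15/2, d(E,FILQR)=19/8, d(FILQR,J)=21/2
5. join B+FILQR (d=15/2, Q=-207/8) ⇒ BFILQR; edges |B|=121/32, |FILQR|=119/32
  updated: d(BFILQR,E)=-17/16, d(BFILQR,J)=13/2
6. join BFILQR+E (d=-17/16, Q=-151/16) ⇒ BEFILQR; edges |BFILQR|=23/32, |E|=-57/32
  updated: d(BEFILQR,J)=185/32
7. join BEFILQR+J (d=185/32) ⇒ BEFIJLQR; edges |BEFILQR|=185/64, |J|=185/64
final tree: (((B:121/32,((F:79/16,(I:9/5,L:46/5):41/16):31/8,(Q:35/12,R:13/12):63/8):119/32):23/32,E:-57/32):185/64,J:185/64)
total length: 1487/32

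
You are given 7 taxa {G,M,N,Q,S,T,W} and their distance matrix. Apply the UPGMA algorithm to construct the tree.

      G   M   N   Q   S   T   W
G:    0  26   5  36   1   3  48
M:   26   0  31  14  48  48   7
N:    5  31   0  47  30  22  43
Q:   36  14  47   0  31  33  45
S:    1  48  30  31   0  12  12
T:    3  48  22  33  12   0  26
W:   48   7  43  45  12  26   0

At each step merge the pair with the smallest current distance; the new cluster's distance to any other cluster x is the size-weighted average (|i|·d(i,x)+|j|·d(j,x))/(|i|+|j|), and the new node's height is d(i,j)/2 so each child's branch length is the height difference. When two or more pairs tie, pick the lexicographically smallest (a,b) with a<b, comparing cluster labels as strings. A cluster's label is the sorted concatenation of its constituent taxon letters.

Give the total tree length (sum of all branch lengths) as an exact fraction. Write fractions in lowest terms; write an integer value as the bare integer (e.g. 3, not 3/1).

step 1: merge (G,S) at d=1; branch lengths G→1/2, S→1/2; new cluster GS
  updated: d(GS,M)=37, d(GS,N)=35/2, d(GS,Q)=67/2, d(GS,T)=15/2, d(GS,W)=30
step 2: merge (M,W) at d=7; branch lengths M→7/2, W→7/2; new cluster MW
  updated: d(GS,MW)=67/2, d(MW,N)=37, d(MW,Q)=59/2, d(MW,T)=37
step 3: merge (GS,T) at d=15/2; branch lengths GS→13/4, T→15/4; new cluster GST
  updated: d(GST,MW)=104/3, d(GST,N)=19, d(GST,Q)=100/3
step 4: merge (GST,N) at d=19; branch lengths GST→23/4, N→19/2; new cluster GNST
  updated: d(GNST,MW)=141/4, d(GNST,Q)=147/4
step 5: merge (MW,Q) at d=59/2; branch lengths MW→45/4, Q→59/4; new cluster MQW
  updated: d(GNST,MQW)=143/4
step 6: merge (GNST,MQW) at d=143/4; branch lengths GNST→67/8, MQW→25/8; new cluster GMNQSTW
final tree: ((((G:1/2,S:1/2):13/4,T:15/4):23/4,N:19/2):67/8,((M:7/2,W:7/2):45/4,Q:59/4):25/8)
total length: 271/4

271/4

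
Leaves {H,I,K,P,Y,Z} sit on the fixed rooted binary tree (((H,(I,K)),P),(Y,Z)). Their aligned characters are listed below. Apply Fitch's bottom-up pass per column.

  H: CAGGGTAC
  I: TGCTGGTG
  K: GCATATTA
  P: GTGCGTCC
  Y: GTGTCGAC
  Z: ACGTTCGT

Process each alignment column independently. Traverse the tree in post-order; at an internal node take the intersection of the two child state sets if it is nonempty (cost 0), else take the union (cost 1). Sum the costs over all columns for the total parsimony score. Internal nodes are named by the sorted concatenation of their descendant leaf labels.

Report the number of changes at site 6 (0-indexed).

3

[col 0] IK: children I:{T}, K:{G} ∪→ {G,T}; cost 1
[col 0] HIK: children H:{C}, IK:{G,T} ∪→ {C,G,T}; cost 1
[col 0] HIKP: children HIK:{C,G,T}, P:{G} ∩→ {G}; cost 0
[col 0] YZ: children Y:{G}, Z:{A} ∪→ {A,G}; cost 1
[col 0] HIKPYZ: children HIKP:{G}, YZ:{A,G} ∩→ {G}; cost 0
[col 1] IK: children I:{G}, K:{C} ∪→ {C,G}; cost 1
[col 1] HIK: children H:{A}, IK:{C,G} ∪→ {A,C,G}; cost 1
[col 1] HIKP: children HIK:{A,C,G}, P:{T} ∪→ {A,C,G,T}; cost 1
[col 1] YZ: children Y:{T}, Z:{C} ∪→ {C,T}; cost 1
[col 1] HIKPYZ: children HIKP:{A,C,G,T}, YZ:{C,T} ∩→ {C,T}; cost 0
[col 2] IK: children I:{C}, K:{A} ∪→ {A,C}; cost 1
[col 2] HIK: children H:{G}, IK:{A,C} ∪→ {A,C,G}; cost 1
[col 2] HIKP: children HIK:{A,C,G}, P:{G} ∩→ {G}; cost 0
[col 2] YZ: children Y:{G}, Z:{G} ∩→ {G}; cost 0
[col 2] HIKPYZ: children HIKP:{G}, YZ:{G} ∩→ {G}; cost 0
[col 3] IK: children I:{T}, K:{T} ∩→ {T}; cost 0
[col 3] HIK: children H:{G}, IK:{T} ∪→ {G,T}; cost 1
[col 3] HIKP: children HIK:{G,T}, P:{C} ∪→ {C,G,T}; cost 1
[col 3] YZ: children Y:{T}, Z:{T} ∩→ {T}; cost 0
[col 3] HIKPYZ: children HIKP:{C,G,T}, YZ:{T} ∩→ {T}; cost 0
[col 4] IK: children I:{G}, K:{A} ∪→ {A,G}; cost 1
[col 4] HIK: children H:{G}, IK:{A,G} ∩→ {G}; cost 0
[col 4] HIKP: children HIK:{G}, P:{G} ∩→ {G}; cost 0
[col 4] YZ: children Y:{C}, Z:{T} ∪→ {C,T}; cost 1
[col 4] HIKPYZ: children HIKP:{G}, YZ:{C,T} ∪→ {C,G,T}; cost 1
[col 5] IK: children I:{G}, K:{T} ∪→ {G,T}; cost 1
[col 5] HIK: children H:{T}, IK:{G,T} ∩→ {T}; cost 0
[col 5] HIKP: children HIK:{T}, P:{T} ∩→ {T}; cost 0
[col 5] YZ: children Y:{G}, Z:{C} ∪→ {C,G}; cost 1
[col 5] HIKPYZ: children HIKP:{T}, YZ:{C,G} ∪→ {C,G,T}; cost 1
[col 6] IK: children I:{T}, K:{T} ∩→ {T}; cost 0
[col 6] HIK: children H:{A}, IK:{T} ∪→ {A,T}; cost 1
[col 6] HIKP: children HIK:{A,T}, P:{C} ∪→ {A,C,T}; cost 1
[col 6] YZ: children Y:{A}, Z:{G} ∪→ {A,G}; cost 1
[col 6] HIKPYZ: children HIKP:{A,C,T}, YZ:{A,G} ∩→ {A}; cost 0
[col 7] IK: children I:{G}, K:{A} ∪→ {A,G}; cost 1
[col 7] HIK: children H:{C}, IK:{A,G} ∪→ {A,C,G}; cost 1
[col 7] HIKP: children HIK:{A,C,G}, P:{C} ∩→ {C}; cost 0
[col 7] YZ: children Y:{C}, Z:{T} ∪→ {C,T}; cost 1
[col 7] HIKPYZ: children HIKP:{C}, YZ:{C,T} ∩→ {C}; cost 0
per-site changes: [3, 4, 2, 2, 3, 3, 3, 3]; total = 23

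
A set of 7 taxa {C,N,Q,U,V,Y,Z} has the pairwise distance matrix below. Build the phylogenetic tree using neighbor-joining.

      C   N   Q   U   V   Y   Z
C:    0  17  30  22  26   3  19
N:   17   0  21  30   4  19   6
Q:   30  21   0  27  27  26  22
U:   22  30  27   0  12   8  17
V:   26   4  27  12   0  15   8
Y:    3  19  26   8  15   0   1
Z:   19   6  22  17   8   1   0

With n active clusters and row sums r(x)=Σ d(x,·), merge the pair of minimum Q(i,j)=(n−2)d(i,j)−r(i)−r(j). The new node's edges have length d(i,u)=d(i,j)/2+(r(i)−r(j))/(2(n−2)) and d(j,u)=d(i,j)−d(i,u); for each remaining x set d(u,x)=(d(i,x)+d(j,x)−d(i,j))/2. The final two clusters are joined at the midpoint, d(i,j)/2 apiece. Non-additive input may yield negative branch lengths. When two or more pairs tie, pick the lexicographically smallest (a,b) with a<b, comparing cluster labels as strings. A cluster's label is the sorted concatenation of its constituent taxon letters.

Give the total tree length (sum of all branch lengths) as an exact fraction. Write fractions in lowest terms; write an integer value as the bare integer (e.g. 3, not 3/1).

1541/32

1. join C+Y (d=3, Q=-174) ⇒ CY; edges |C|=6, |Y|=-3
  updated: d(CY,N)=33/2, d(CY,Q)=53/2, d(CY,U)=27/2, d(CY,V)=19, d(CY,Z)=17/2
2. join N+V (d=4, Q=-263/2) ⇒ NV; edges |N|=47/16, |V|=17/16
  updated: d(CY,NV)=63/4, d(NV,Q)=22, d(NV,U)=19, d(NV,Z)=5
3. join CY+U (d=27/2, Q=-401/4) ⇒ CUY; edges |CY|=113/24, |U|=211/24
  updated: d(CUY,NV)=85/8, d(CUY,Q)=20, d(CUY,Z)=6
4. join CUY+Q (d=20, Q=-485/8) ⇒ CQUY; edges |CUY|=101/32, |Q|=539/32
  updated: d(CQUY,NV)=101/16, d(CQUY,Z)=4
5. join CQUY+NV (d=101/16, Q=-245/16) ⇒ CNQUVY; edges |CQUY|=85/32, |NV|=117/32
  updated: d(CNQUVY,Z)=43/32
6. join CNQUVY+Z (d=43/32) ⇒ CNQUVYZ; edges |CNQUVY|=43/64, |Z|=43/64
final tree: (((((C:6,Y:-3):113/24,U:211/24):101/32,Q:539/32):85/32,(N:47/16,V:17/16):117/32):43/64,Z:43/64)
total length: 1541/32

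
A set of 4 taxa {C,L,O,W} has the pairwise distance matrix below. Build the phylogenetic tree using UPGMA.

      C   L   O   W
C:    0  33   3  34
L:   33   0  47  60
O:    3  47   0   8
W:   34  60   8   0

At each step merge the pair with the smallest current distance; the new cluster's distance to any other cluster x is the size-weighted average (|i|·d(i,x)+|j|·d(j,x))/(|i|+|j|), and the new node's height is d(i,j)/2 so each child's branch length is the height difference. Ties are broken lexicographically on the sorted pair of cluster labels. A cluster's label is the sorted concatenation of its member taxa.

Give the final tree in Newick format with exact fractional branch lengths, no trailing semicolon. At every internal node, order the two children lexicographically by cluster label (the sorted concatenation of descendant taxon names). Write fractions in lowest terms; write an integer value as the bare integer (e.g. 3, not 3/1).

(((C:3/2,O:3/2):9,W:21/2):77/6,L:70/3)

step 1: merge (C,O) at d=3; branch lengths C→3/2, O→3/2; new cluster CO
  updated: d(CO,L)=40, d(CO,W)=21
step 2: merge (CO,W) at d=21; branch lengths CO→9, W→21/2; new cluster COW
  updated: d(COW,L)=140/3
step 3: merge (COW,L) at d=140/3; branch lengths COW→77/6, L→70/3; new cluster CLOW
final tree: (((C:3/2,O:3/2):9,W:21/2):77/6,L:70/3)
total length: 176/3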